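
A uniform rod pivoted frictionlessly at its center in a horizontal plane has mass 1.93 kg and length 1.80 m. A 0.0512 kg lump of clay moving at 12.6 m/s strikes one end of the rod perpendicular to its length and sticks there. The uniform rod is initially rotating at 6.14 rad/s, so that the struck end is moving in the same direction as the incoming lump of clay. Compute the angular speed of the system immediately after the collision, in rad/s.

The axle reaction passes through the pivot and exerts no torque about it; angular momentum about the pivot is conserved through the impact.
I_p = (1/12)(1.93)(1.80)² = 0.5211 kg·m². Taking the sense of the lump of clay's angular momentum as positive, L_{lump} = m v R = (0.0512)(12.6)(1.80/2) = 0.5806 kg·m²/s.
L_i = +I_p ω_p + m v R = +(0.5211)(6.14) + 0.5806 = 3.780 kg·m²/s.
After sticking, I_f = I_p + m R² = 0.5211 + (0.0512)(1.80/2)² = 0.5626 kg·m².
ω_f = L_i / I_f = 3.780 / 0.5626 = 6.719 rad/s.

|ω_f| ≈ 6.72 rad/s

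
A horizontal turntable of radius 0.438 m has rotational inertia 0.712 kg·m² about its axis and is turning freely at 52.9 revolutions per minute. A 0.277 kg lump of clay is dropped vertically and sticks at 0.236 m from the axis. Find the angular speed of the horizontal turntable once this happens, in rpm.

No external torque acts about the axis; L_before = L_after.
Added inertia Σmr² = (0.277)(0.236)² = 0.01543 kg·m²; I_f = 0.7120 + 0.01543 = 0.7274 kg·m².
ω_f = I_p ω_i / I_f = (0.7120)(52.9) / 0.7274 = 51.78 rpm.

ω_f ≈ 51.8 rpm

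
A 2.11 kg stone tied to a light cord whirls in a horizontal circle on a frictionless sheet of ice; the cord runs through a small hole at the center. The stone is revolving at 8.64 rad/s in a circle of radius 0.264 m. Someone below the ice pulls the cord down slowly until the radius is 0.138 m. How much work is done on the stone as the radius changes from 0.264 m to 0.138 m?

The constraining force is radial, so m r² ω about the center is conserved.
ω₂ = ω₁ (r₁/r₂)² = (8.64)(0.264/0.138)² = 31.62 rad/s.
W = ΔKE = ½m(v₂² − v₁²) = 14.60 J.

W ≈ 14.6 J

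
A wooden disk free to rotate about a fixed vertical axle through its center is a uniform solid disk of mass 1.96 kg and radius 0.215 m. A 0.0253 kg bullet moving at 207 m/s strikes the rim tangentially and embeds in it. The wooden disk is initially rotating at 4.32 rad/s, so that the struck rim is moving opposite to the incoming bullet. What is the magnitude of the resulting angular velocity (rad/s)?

|ω_f| ≈ 20.0 rad/s

About the axle the impulsive forces during the collision are internal, so angular momentum about that axis is conserved.
I_p = ½(1.96)(0.215)² = 0.04530 kg·m². Taking the sense of the bullet's angular momentum as positive, L_{bullet} = m v R = (0.0253)(207)(0.215) = 1.126 kg·m²/s.
L_i = −I_p ω_p + m v R = −(0.04530)(4.32) + 1.126 = 0.9303 kg·m²/s.
After sticking, I_f = I_p + m R² = 0.04530 + (0.0253)(0.215)² = 0.04647 kg·m².
ω_f = L_i / I_f = 0.9303 / 0.04647 = 20.02 rad/s.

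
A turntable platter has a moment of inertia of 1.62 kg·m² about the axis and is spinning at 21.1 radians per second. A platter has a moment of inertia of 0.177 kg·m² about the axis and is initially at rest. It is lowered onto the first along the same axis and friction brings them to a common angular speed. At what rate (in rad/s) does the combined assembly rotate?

No external torque acts about the common axis, so total angular momentum is conserved.
Taking A's sense as positive: L = (1.620)(21.1) = 34.18 kg·m²·rad/s.
Combined I = 1.620 + 0.1770 = 1.797 kg·m².
ω_f = L / I = 34.18 / 1.797 = 19.02 rad/s.

|ω_f| ≈ 19.0 rad/s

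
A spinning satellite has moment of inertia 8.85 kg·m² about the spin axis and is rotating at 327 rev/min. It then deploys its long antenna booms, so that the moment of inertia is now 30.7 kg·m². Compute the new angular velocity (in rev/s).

Angular momentum about the spin axis is conserved since the torque about it is zero.
ω₂ = I₁ω₁ / I₂ = (8.850)(327 rpm) / (30.70) = 94.27 rpm = 1.571 rev/s.

ω₂ ≈ 1.57 rev/s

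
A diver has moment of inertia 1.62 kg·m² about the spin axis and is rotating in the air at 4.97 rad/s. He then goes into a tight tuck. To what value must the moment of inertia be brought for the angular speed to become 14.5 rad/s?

I₂ ≈ 0.555 kg·m²

Angular momentum about the spin axis is conserved since the torque about it is zero.
I₂ = I₁ω₁ / ω₂ = (1.62)(4.97) / (14.5) = 0.5553 kg·m².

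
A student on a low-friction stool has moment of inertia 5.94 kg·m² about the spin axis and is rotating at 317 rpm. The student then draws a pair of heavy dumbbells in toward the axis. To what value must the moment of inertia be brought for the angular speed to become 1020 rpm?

With no external torque about the axis, L is conserved: I₁ω₁ = I₂ω₂.
I₂ = I₁ω₁ / ω₂ = (5.94)(317) / (1020) = 1.846 kg·m².

I₂ ≈ 1.85 kg·m²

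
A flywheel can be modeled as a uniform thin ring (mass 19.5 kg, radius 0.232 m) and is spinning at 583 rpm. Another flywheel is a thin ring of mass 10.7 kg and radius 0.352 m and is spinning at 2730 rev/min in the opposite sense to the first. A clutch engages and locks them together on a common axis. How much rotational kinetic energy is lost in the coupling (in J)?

The coupling torques are internal; angular momentum about the shared axis is conserved.
Moments of inertia: I_A = (19.5)(0.232)² = 1.050 kg·m²; I_B = (10.7)(0.352)² = 1.326 kg·m².
Taking A's sense as positive: L = (1.050)(583) − (1.326)(2730) = -3007 kg·m²·rpm.
Combined I = 1.050 + 1.326 = 2.375 kg·m².
ω_f = L / I = -3007 / 2.375 = -1266 rpm.
KE_i = ½ΣIω² = 56130 J; KE_f = ½(2.375)(132.6)² = 20880 J.

ΔKE lost ≈ 35300 J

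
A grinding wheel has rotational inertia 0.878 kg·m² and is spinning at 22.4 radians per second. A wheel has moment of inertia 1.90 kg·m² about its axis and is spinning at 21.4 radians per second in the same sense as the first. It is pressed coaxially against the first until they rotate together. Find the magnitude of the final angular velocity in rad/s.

|ω_f| ≈ 21.7 rad/s

The coupling torques are internal; angular momentum about the shared axis is conserved.
Taking A's sense as positive: L = (0.8780)(22.4) + (1.900)(21.4) = 60.33 kg·m²·rad/s.
Combined I = 0.8780 + 1.900 = 2.778 kg·m².
ω_f = L / I = 60.33 / 2.778 = 21.72 rad/s.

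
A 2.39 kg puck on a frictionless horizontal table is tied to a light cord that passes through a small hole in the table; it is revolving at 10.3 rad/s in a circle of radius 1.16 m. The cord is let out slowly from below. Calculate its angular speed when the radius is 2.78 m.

ω₂ ≈ 1.79 rad/s

No torque about the axis ⇒ m r₁² ω₁ = m r₂² ω₂.
ω₂ = ω₁ (r₁/r₂)² = (10.3)(1.16/2.78)² = 1.793 rad/s.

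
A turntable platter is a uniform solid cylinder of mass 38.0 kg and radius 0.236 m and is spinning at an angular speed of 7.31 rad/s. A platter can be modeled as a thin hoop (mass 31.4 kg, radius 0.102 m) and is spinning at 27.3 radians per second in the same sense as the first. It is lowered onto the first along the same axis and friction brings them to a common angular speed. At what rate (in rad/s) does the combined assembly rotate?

The coupling torques are internal; angular momentum about the shared axis is conserved.
Moments of inertia: I_A = ½(38.0)(0.236)² = 1.058 kg·m²; I_B = (31.4)(0.102)² = 0.3267 kg·m².
Taking A's sense as positive: L = (1.058)(7.31) + (0.3267)(27.3) = 16.65 kg·m²·rad/s.
Combined I = 1.058 + 0.3267 = 1.385 kg·m².
ω_f = L / I = 16.65 / 1.385 = 12.03 rad/s.

|ω_f| ≈ 12.0 rad/s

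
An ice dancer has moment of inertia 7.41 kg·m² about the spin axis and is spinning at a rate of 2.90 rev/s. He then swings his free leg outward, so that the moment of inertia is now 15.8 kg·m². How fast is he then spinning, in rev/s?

ω₂ ≈ 1.36 rev/s

With no external torque about the axis, L is conserved: I₁ω₁ = I₂ω₂.
ω₂ = I₁ω₁ / I₂ = (7.410)(2.90 rev/s) / (15.80) = 1.360 rev/s.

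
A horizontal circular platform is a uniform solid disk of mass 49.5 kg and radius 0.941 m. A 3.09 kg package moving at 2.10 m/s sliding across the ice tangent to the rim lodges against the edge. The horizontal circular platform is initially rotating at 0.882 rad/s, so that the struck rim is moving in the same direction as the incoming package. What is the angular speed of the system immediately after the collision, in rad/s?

About the central axle the impulsive forces during the collision are internal, so angular momentum about that axis is conserved.
I_p = ½(49.5)(0.941)² = 21.92 kg·m². Taking the sense of the package's angular momentum as positive, L_{package} = m v R = (3.09)(2.10)(0.941) = 6.106 kg·m²/s.
L_i = +I_p ω_p + m v R = +(21.92)(0.882) + 6.106 = 25.44 kg·m²/s.
After sticking, I_f = I_p + m R² = 21.92 + (3.09)(0.941)² = 24.65 kg·m².
ω_f = L_i / I_f = 25.44 / 24.65 = 1.032 rad/s.

|ω_f| ≈ 1.03 rad/s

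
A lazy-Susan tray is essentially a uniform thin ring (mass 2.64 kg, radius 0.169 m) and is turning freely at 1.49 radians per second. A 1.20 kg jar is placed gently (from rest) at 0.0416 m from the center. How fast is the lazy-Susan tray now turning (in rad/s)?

No external torque acts about the center; L_before = L_after.
I_p = (2.64)(0.169)² = 0.07540 kg·m².
Added inertia Σmr² = (1.20)(0.0416)² = 0.002077 kg·m²; I_f = 0.07540 + 0.002077 = 0.07748 kg·m².
ω_f = I_p ω_i / I_f = (0.07540)(1.49) / 0.07748 = 1.450 rad/s.

ω_f ≈ 1.45 rad/s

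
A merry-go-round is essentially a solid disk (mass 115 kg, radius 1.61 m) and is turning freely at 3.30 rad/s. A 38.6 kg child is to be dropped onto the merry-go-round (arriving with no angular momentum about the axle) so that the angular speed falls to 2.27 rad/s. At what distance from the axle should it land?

r ≈ 1.32 m

No external torque acts about the axle; L_before = L_after.
I_p = ½(115)(1.61)² = 149.0 kg·m².
I_p ω_i = (I_p + m r²) ω_f ⇒ m r² = I_p(ω_i/ω_f − 1) = 149.0(3.30/2.27 − 1) = 67.63 kg·m².
r = √(67.63/38.6) = 1.324 m.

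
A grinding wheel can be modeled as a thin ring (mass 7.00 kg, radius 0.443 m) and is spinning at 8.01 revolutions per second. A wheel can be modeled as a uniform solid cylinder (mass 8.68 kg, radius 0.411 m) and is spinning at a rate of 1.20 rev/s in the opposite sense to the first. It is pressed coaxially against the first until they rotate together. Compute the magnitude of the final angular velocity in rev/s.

The coupling torques are internal; angular momentum about the shared axis is conserved.
Moments of inertia: I_A = (7.00)(0.443)² = 1.374 kg·m²; I_B = ½(8.68)(0.411)² = 0.7331 kg·m².
Taking A's sense as positive: L = (1.374)(8.01) − (0.7331)(1.20) = 10.12 kg·m²·rev/s.
Combined I = 1.374 + 0.7331 = 2.107 kg·m².
ω_f = L / I = 10.12 / 2.107 = 4.805 rev/s.

|ω_f| ≈ 4.81 rev/s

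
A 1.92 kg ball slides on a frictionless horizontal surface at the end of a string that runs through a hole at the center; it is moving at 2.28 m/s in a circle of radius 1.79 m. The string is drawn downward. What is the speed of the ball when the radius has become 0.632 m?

v₂ ≈ 6.46 m/s

The only horizontal force on the mass is along the cord (radial), so it exerts no torque about the hole and angular momentum m v r is conserved.
v₂ = v₁ r₁ / r₂ = (2.28)(1.79) / (0.632) = 6.458 m/s.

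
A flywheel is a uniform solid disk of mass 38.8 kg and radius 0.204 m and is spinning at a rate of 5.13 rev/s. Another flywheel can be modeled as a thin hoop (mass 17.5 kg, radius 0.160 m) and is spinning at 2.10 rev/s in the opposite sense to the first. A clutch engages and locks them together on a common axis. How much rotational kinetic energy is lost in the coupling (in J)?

No external torque acts about the common axis, so total angular momentum is conserved.
Moments of inertia: I_A = ½(38.8)(0.204)² = 0.8074 kg·m²; I_B = (17.5)(0.160)² = 0.4480 kg·m².
Taking A's sense as positive: L = (0.8074)(5.13) − (0.4480)(2.10) = 3.201 kg·m²·rev/s.
Combined I = 0.8074 + 0.4480 = 1.255 kg·m².
ω_f = L / I = 3.201 / 1.255 = 2.550 rev/s.
KE_i = ½ΣIω² = 458.4 J; KE_f = ½(1.255)(16.02)² = 161.1 J.

ΔKE lost ≈ 297 J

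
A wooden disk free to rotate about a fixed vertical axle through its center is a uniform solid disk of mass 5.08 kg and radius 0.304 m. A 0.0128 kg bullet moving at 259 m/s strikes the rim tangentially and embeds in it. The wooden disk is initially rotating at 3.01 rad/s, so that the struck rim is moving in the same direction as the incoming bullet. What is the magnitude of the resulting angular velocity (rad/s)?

|ω_f| ≈ 7.27 rad/s

About the axle the impulsive forces during the collision are internal, so angular momentum about that axis is conserved.
I_p = ½(5.08)(0.304)² = 0.2347 kg·m². Taking the sense of the bullet's angular momentum as positive, L_{bullet} = m v R = (0.0128)(259)(0.304) = 1.008 kg·m²/s.
L_i = +I_p ω_p + m v R = +(0.2347)(3.01) + 1.008 = 1.714 kg·m²/s.
After sticking, I_f = I_p + m R² = 0.2347 + (0.0128)(0.304)² = 0.2359 kg·m².
ω_f = L_i / I_f = 1.714 / 0.2359 = 7.267 rad/s.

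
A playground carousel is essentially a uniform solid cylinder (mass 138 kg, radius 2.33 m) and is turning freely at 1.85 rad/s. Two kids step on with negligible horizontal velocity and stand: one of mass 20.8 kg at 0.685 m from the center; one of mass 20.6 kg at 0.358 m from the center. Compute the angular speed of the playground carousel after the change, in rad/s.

ω_f ≈ 1.79 rad/s

No external torque acts about the center; L_before = L_after.
I_p = ½(138)(2.33)² = 374.6 kg·m².
Added inertia Σmr² = (20.8)(0.685)² + (20.6)(0.358)² = 12.40 kg·m²; I_f = 374.6 + 12.40 = 387.0 kg·m².
ω_f = I_p ω_i / I_f = (374.6)(1.85) / 387.0 = 1.791 rad/s.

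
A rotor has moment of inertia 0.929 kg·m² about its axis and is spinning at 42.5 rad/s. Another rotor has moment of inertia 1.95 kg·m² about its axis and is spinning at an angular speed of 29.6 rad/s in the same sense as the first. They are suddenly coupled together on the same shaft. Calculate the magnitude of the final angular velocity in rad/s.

|ω_f| ≈ 33.8 rad/s

No external torque acts about the common axis, so total angular momentum is conserved.
Taking A's sense as positive: L = (0.9290)(42.5) + (1.950)(29.6) = 97.20 kg·m²·rad/s.
Combined I = 0.9290 + 1.950 = 2.879 kg·m².
ω_f = L / I = 97.20 / 2.879 = 33.76 rad/s.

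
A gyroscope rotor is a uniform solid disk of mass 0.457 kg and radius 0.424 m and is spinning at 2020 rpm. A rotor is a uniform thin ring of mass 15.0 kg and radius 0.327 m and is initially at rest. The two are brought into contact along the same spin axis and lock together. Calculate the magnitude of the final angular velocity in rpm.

|ω_f| ≈ 50.4 rpm

No external torque acts about the common axis, so total angular momentum is conserved.
Moments of inertia: I_A = ½(0.457)(0.424)² = 0.04108 kg·m²; I_B = (15.0)(0.327)² = 1.604 kg·m².
Taking A's sense as positive: L = (0.04108)(2020) = 82.98 kg·m²·rpm.
Combined I = 0.04108 + 1.604 = 1.645 kg·m².
ω_f = L / I = 82.98 / 1.645 = 50.44 rpm.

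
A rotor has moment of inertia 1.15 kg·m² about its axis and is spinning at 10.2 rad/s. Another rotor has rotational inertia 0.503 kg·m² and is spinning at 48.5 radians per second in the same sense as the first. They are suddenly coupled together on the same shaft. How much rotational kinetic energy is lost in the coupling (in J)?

ΔKE lost ≈ 257 J

No external torque acts about the common axis, so total angular momentum is conserved.
Taking A's sense as positive: L = (1.150)(10.2) + (0.5030)(48.5) = 36.13 kg·m²·rad/s.
Combined I = 1.150 + 0.5030 = 1.653 kg·m².
ω_f = L / I = 36.13 / 1.653 = 21.85 rad/s.
KE_i = ½ΣIω² = 651.4 J; KE_f = ½(1.653)(21.85)² = 394.8 J.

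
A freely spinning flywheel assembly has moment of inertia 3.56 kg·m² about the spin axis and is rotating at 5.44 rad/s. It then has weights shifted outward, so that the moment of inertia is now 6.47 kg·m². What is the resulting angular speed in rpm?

No external torque acts about the spin axis, so angular momentum is conserved.
ω₂ = I₁ω₁ / I₂ = (3.560)(5.44 rad/s) / (6.470) = 2.993 rad/s = 28.58 rpm.

ω₂ ≈ 28.6 rpm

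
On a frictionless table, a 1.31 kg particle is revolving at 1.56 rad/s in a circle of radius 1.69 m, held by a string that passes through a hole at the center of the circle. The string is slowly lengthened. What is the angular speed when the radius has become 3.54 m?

ω₂ ≈ 0.356 rad/s

No torque about the axis ⇒ m r₁² ω₁ = m r₂² ω₂.
ω₂ = ω₁ (r₁/r₂)² = (1.56)(1.69/3.54)² = 0.3555 rad/s.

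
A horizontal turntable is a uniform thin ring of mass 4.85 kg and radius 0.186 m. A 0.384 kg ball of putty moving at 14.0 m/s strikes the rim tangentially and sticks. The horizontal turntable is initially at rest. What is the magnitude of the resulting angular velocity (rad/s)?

The axle reaction passes through the axle and exerts no torque about it; angular momentum about the axle is conserved through the impact.
I_p = (4.85)(0.186)² = 0.1678 kg·m². Taking the sense of the ball of putty's angular momentum as positive, L_{ball} = m v R = (0.384)(14.0)(0.186) = 0.9999 kg·m²/s.
L_i = 0 + 0.9999 = 0.9999 kg·m²/s.
After sticking, I_f = I_p + m R² = 0.1678 + (0.384)(0.186)² = 0.1811 kg·m².
ω_f = L_i / I_f = 0.9999 / 0.1811 = 5.522 rad/s.

|ω_f| ≈ 5.52 rad/s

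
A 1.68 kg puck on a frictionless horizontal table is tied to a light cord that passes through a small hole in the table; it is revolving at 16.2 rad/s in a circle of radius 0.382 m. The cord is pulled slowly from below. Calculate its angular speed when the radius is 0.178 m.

The constraining force is radial, so m r² ω about the center is conserved.
ω₂ = ω₁ (r₁/r₂)² = (16.2)(0.382/0.178)² = 74.61 rad/s.

ω₂ ≈ 74.6 rad/s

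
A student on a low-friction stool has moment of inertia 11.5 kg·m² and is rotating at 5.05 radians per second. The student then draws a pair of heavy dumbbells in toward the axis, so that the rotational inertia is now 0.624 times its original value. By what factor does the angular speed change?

No external torque acts about the spin axis, so angular momentum is conserved.
I₂ = 0.624 × 11.5 = 7.176 kg·m².
ω₂/ω₁ = I₁/I₂ = 11.50 / 7.176 = 1.603.

ω₂/ω₁ ≈ 1.60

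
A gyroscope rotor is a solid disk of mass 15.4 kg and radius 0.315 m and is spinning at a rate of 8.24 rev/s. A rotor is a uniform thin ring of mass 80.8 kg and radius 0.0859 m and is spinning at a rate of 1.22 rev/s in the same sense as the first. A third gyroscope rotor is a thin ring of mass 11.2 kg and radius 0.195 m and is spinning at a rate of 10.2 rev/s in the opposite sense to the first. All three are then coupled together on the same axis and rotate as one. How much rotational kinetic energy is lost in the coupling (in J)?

ΔKE lost ≈ 1840 J

The coupling torques are internal; angular momentum about the shared axis is conserved.
Moments of inertia: I_A = ½(15.4)(0.315)² = 0.7640 kg·m²; I_B = (80.8)(0.0859)² = 0.5962 kg·m²; I_C = (11.2)(0.195)² = 0.4259 kg·m².
Taking A's sense as positive: L = (0.7640)(8.24) + (0.5962)(1.22) − (0.4259)(10.2) = 2.679 kg·m²·rev/s.
Combined I = 0.7640 + 0.5962 + 0.4259 = 1.786 kg·m².
ω_f = L / I = 2.679 / 1.786 = 1.500 rev/s.
KE_i = ½ΣIω² = 1916 J; KE_f = ½(1.786)(9.424)² = 79.32 J.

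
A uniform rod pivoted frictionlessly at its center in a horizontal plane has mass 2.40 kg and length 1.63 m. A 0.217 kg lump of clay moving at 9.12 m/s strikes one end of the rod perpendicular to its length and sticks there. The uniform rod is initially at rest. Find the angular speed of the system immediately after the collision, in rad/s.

The axle reaction passes through the pivot and exerts no torque about it; angular momentum about the pivot is conserved through the impact.
I_p = (1/12)(2.40)(1.63)² = 0.5314 kg·m². Taking the sense of the lump of clay's angular momentum as positive, L_{lump} = m v R = (0.217)(9.12)(1.63/2) = 1.613 kg·m²/s.
L_i = 0 + 1.613 = 1.613 kg·m²/s.
After sticking, I_f = I_p + m R² = 0.5314 + (0.217)(1.63/2)² = 0.6755 kg·m².
ω_f = L_i / I_f = 1.613 / 0.6755 = 2.388 rad/s.

|ω_f| ≈ 2.39 rad/s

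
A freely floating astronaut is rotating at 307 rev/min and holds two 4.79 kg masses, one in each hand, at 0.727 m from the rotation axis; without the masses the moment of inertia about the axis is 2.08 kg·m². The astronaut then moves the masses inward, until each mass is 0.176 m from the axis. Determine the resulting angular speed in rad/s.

ω₂ ≈ 96.6 rad/s

With no external torque about the axis, L is conserved: I₁ω₁ = I₂ω₂.
I₁ = 2.08 + 2(4.79)(0.727)² = 7.143 kg·m²; I₂ = 2.08 + 2(4.79)(0.176)² = 2.377 kg·m².
ω₂ = I₁ω₁ / I₂ = (7.143)(307 rpm) / (2.377) = 922.7 rpm = 96.62 rad/s.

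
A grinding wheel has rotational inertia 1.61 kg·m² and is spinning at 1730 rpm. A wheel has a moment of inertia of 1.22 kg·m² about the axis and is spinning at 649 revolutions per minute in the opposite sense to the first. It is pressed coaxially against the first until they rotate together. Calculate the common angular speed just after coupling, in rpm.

The coupling torques are internal; angular momentum about the shared axis is conserved.
Taking A's sense as positive: L = (1.610)(1730) − (1.220)(649) = 1994 kg·m²·rpm.
Combined I = 1.610 + 1.220 = 2.830 kg·m².
ω_f = L / I = 1994 / 2.830 = 704.4 rpm.

|ω_f| ≈ 704 rpm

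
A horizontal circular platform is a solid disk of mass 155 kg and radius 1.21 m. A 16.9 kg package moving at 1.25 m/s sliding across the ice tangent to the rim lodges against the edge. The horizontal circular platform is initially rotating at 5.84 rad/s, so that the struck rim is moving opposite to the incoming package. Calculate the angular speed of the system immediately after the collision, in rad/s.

About the central axle the impulsive forces during the collision are internal, so angular momentum about that axis is conserved.
I_p = ½(155)(1.21)² = 113.5 kg·m². Taking the sense of the package's angular momentum as positive, L_{package} = m v R = (16.9)(1.25)(1.21) = 25.56 kg·m²/s.
L_i = −I_p ω_p + m v R = −(113.5)(5.84) + 25.56 = -637.1 kg·m²/s.
After sticking, I_f = I_p + m R² = 113.5 + (16.9)(1.21)² = 138.2 kg·m².
ω_f = L_i / I_f = -637.1 / 138.2 = -4.610 rad/s.

|ω_f| ≈ 4.61 rad/s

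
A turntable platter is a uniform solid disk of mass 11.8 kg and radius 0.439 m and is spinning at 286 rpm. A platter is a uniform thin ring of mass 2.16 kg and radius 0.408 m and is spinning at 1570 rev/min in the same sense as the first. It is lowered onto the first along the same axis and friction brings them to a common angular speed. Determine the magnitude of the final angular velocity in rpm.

No external torque acts about the common axis, so total angular momentum is conserved.
Moments of inertia: I_A = ½(11.8)(0.439)² = 1.137 kg·m²; I_B = (2.16)(0.408)² = 0.3596 kg·m².
Taking A's sense as positive: L = (1.137)(286) + (0.3596)(1570) = 889.7 kg·m²·rpm.
Combined I = 1.137 + 0.3596 = 1.497 kg·m².
ω_f = L / I = 889.7 / 1.497 = 594.5 rpm.

|ω_f| ≈ 594 rpm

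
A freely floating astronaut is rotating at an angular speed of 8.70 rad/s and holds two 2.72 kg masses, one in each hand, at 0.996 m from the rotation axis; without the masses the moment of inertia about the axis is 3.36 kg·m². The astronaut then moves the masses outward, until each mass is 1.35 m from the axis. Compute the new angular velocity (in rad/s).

With no external torque about the axis, L is conserved: I₁ω₁ = I₂ω₂.
I₁ = 3.36 + 2(2.72)(0.996)² = 8.757 kg·m²; I₂ = 3.36 + 2(2.72)(1.35)² = 13.27 kg·m².
ω₂ = I₁ω₁ / I₂ = (8.757)(8.70 rad/s) / (13.27) = 5.739 rad/s.

ω₂ ≈ 5.74 rad/s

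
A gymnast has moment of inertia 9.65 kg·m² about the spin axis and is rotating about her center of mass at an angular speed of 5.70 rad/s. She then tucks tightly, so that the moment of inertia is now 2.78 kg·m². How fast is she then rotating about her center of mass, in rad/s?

Angular momentum about the spin axis is conserved since the torque about it is zero.
ω₂ = I₁ω₁ / I₂ = (9.650)(5.70 rad/s) / (2.780) = 19.79 rad/s.

ω₂ ≈ 19.8 rad/s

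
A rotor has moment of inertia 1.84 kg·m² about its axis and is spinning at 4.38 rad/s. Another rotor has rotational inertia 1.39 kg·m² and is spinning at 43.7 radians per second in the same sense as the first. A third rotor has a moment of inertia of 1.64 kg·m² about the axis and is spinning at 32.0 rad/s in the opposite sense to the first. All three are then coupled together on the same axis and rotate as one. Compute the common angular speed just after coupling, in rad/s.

The coupling torques are internal; angular momentum about the shared axis is conserved.
Taking A's sense as positive: L = (1.840)(4.38) + (1.390)(43.7) − (1.640)(32.0) = 16.32 kg·m²·rad/s.
Combined I = 1.840 + 1.390 + 1.640 = 4.870 kg·m².
ω_f = L / I = 16.32 / 4.870 = 3.352 rad/s.

|ω_f| ≈ 3.35 rad/s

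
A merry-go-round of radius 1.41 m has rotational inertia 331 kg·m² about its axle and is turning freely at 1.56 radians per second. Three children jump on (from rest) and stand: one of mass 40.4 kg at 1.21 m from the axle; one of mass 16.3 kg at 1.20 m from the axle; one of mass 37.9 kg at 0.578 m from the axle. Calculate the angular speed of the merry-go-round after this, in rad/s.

No external torque acts about the axle; L_before = L_after.
Added inertia Σmr² = (40.4)(1.21)² + (16.3)(1.20)² + (37.9)(0.578)² = 95.28 kg·m²; I_f = 331.0 + 95.28 = 426.3 kg·m².
ω_f = I_p ω_i / I_f = (331.0)(1.56) / 426.3 = 1.211 rad/s.

ω_f ≈ 1.21 rad/s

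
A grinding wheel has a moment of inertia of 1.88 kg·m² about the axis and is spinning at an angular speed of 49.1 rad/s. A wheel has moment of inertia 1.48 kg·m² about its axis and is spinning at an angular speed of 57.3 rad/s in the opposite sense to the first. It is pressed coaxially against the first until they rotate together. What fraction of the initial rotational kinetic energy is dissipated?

The coupling torques are internal; angular momentum about the shared axis is conserved.
Taking A's sense as positive: L = (1.880)(49.1) − (1.480)(57.3) = 7.504 kg·m²·rad/s.
Combined I = 1.880 + 1.480 = 3.360 kg·m².
ω_f = L / I = 7.504 / 3.360 = 2.233 rad/s.
KE_i = ½ΣIω² = 4696 J; KE_f = ½(3.360)(2.233)² = 8.379 J.
Fraction dissipated = (KE_i − KE_f)/KE_i = 0.9982.

fraction ≈ 0.998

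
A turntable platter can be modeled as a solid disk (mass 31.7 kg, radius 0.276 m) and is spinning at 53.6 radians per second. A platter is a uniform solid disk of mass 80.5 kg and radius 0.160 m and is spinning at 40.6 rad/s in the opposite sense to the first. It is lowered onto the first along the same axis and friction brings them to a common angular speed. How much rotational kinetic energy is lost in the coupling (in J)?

ΔKE lost ≈ 2470 J

No external torque acts about the common axis, so total angular momentum is conserved.
Moments of inertia: I_A = ½(31.7)(0.276)² = 1.207 kg·m²; I_B = ½(80.5)(0.160)² = 1.030 kg·m².
Taking A's sense as positive: L = (1.207)(53.6) − (1.030)(40.6) = 22.88 kg·m²·rad/s.
Combined I = 1.207 + 1.030 = 2.238 kg·m².
ω_f = L / I = 22.88 / 2.238 = 10.23 rad/s.
KE_i = ½ΣIω² = 2584 J; KE_f = ½(2.238)(10.23)² = 117.0 J.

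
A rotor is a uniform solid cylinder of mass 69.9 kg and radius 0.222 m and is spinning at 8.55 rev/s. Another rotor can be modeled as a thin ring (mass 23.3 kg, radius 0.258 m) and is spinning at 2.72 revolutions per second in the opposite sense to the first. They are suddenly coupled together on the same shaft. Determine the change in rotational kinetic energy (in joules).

The coupling torques are internal; angular momentum about the shared axis is conserved.
Moments of inertia: I_A = ½(69.9)(0.222)² = 1.722 kg·m²; I_B = (23.3)(0.258)² = 1.551 kg·m².
Taking A's sense as positive: L = (1.722)(8.55) − (1.551)(2.72) = 10.51 kg·m²·rev/s.
Combined I = 1.722 + 1.551 = 3.273 kg·m².
ω_f = L / I = 10.51 / 3.273 = 3.210 rev/s.
KE_i = ½ΣIω² = 2712 J; KE_f = ½(3.273)(20.17)² = 665.9 J.

ΔKE ≈ -2050 J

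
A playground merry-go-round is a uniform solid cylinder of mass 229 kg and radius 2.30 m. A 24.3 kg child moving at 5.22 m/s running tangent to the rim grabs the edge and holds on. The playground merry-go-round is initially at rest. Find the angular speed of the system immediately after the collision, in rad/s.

|ω_f| ≈ 0.397 rad/s

The axle reaction passes through the axle and exerts no torque about it; angular momentum about the axle is conserved through the impact.
I_p = ½(229)(2.30)² = 605.7 kg·m². Taking the sense of the child's angular momentum as positive, L_{child} = m v R = (24.3)(5.22)(2.30) = 291.7 kg·m²/s.
L_i = 0 + 291.7 = 291.7 kg·m²/s.
After sticking, I_f = I_p + m R² = 605.7 + (24.3)(2.30)² = 734.3 kg·m².
ω_f = L_i / I_f = 291.7 / 734.3 = 0.3973 rad/s.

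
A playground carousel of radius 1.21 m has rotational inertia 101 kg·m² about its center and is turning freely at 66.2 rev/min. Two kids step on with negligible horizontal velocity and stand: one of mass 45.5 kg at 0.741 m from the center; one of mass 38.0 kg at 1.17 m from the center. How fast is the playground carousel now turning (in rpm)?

No external torque acts about the center; L_before = L_after.
Added inertia Σmr² = (45.5)(0.741)² + (38.0)(1.17)² = 77.00 kg·m²; I_f = 101.0 + 77.00 = 178.0 kg·m².
ω_f = I_p ω_i / I_f = (101.0)(66.2) / 178.0 = 37.56 rpm.

ω_f ≈ 37.6 rpm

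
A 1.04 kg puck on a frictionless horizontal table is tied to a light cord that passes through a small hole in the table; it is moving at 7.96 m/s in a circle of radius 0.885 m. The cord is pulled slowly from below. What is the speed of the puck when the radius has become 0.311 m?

v₂ ≈ 22.7 m/s

The only horizontal force on the mass is along the cord (radial), so it exerts no torque about the hole and angular momentum m v r is conserved.
v₂ = v₁ r₁ / r₂ = (7.96)(0.885) / (0.311) = 22.65 m/s.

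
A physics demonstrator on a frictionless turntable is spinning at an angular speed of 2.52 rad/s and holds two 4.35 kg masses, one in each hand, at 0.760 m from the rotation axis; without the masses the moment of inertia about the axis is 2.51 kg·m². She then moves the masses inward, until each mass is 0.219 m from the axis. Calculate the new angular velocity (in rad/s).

With no external torque about the axis, L is conserved: I₁ω₁ = I₂ω₂.
I₁ = 2.51 + 2(4.35)(0.760)² = 7.535 kg·m²; I₂ = 2.51 + 2(4.35)(0.219)² = 2.927 kg·m².
ω₂ = I₁ω₁ / I₂ = (7.535)(2.52 rad/s) / (2.927) = 6.487 rad/s.

ω₂ ≈ 6.49 rad/s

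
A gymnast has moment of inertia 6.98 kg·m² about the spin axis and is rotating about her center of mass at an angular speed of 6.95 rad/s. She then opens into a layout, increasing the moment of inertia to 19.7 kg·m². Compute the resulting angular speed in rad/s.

Angular momentum about the spin axis is conserved since the torque about it is zero.
ω₂ = I₁ω₁ / I₂ = (6.980)(6.95 rad/s) / (19.70) = 2.462 rad/s.

ω₂ ≈ 2.46 rad/s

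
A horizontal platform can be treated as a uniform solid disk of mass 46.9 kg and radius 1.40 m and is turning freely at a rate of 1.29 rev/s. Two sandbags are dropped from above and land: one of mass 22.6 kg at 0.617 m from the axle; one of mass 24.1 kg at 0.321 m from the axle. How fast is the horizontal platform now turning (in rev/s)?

No external torque acts about the axle; L_before = L_after.
I_p = ½(46.9)(1.40)² = 45.96 kg·m².
Added inertia Σmr² = (22.6)(0.617)² + (24.1)(0.321)² = 11.09 kg·m²; I_f = 45.96 + 11.09 = 57.05 kg·m².
ω_f = I_p ω_i / I_f = (45.96)(1.29) / 57.05 = 1.039 rev/s.

ω_f ≈ 1.04 rev/s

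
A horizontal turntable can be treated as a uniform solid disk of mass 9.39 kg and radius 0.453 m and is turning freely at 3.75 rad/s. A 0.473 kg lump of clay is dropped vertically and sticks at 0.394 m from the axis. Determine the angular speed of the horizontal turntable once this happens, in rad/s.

ω_f ≈ 3.48 rad/s

The added mass arrives with no angular momentum about the axis, and any external torque about the axis is negligible, so the system's angular momentum is conserved.
I_p = ½(9.39)(0.453)² = 0.9635 kg·m².
Added inertia Σmr² = (0.473)(0.394)² = 0.07343 kg·m²; I_f = 0.9635 + 0.07343 = 1.037 kg·m².
ω_f = I_p ω_i / I_f = (0.9635)(3.75) / 1.037 = 3.484 rad/s.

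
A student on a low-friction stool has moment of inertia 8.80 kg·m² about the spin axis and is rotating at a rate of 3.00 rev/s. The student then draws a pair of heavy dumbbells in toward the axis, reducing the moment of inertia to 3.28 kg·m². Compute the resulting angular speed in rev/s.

No external torque acts about the spin axis, so angular momentum is conserved.
ω₂ = I₁ω₁ / I₂ = (8.800)(3.00 rev/s) / (3.280) = 8.049 rev/s.

ω₂ ≈ 8.05 rev/s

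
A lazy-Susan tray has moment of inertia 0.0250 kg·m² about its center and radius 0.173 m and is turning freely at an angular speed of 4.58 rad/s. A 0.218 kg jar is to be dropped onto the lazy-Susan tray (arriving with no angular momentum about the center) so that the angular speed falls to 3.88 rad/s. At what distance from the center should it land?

r ≈ 0.144 m

No external torque acts about the center; L_before = L_after.
I_p ω_i = (I_p + m r²) ω_f ⇒ m r² = I_p(ω_i/ω_f − 1) = 0.02500(4.58/3.88 − 1) = 0.004510 kg·m².
r = √(0.004510/0.218) = 0.1438 m.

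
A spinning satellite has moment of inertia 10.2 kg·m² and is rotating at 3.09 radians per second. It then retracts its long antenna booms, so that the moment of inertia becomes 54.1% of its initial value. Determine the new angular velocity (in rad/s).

Angular momentum about the spin axis is conserved since the torque about it is zero.
I₂ = 0.541 × 10.2 = 5.518 kg·m².
ω₂ = I₁ω₁ / I₂ = (10.20)(3.09 rad/s) / (5.518) = 5.712 rad/s.

ω₂ ≈ 5.71 rad/s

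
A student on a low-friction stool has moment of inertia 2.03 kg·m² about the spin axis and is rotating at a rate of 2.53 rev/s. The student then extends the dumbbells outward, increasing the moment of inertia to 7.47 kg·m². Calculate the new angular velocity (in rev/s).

ω₂ ≈ 0.688 rev/s

No external torque acts about the spin axis, so angular momentum is conserved.
ω₂ = I₁ω₁ / I₂ = (2.030)(2.53 rev/s) / (7.470) = 0.6875 rev/s.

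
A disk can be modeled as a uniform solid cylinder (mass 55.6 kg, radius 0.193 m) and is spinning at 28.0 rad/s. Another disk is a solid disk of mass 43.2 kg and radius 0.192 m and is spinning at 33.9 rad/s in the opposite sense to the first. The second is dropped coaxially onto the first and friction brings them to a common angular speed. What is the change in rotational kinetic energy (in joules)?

ΔKE ≈ -862 J

No external torque acts about the common axis, so total angular momentum is conserved.
Moments of inertia: I_A = ½(55.6)(0.193)² = 1.036 kg·m²; I_B = ½(43.2)(0.192)² = 0.7963 kg·m².
Taking A's sense as positive: L = (1.036)(28.0) − (0.7963)(33.9) = 2.001 kg·m²·rad/s.
Combined I = 1.036 + 0.7963 = 1.832 kg·m².
ω_f = L / I = 2.001 / 1.832 = 1.093 rad/s.
KE_i = ½ΣIω² = 863.5 J; KE_f = ½(1.832)(1.093)² = 1.093 J.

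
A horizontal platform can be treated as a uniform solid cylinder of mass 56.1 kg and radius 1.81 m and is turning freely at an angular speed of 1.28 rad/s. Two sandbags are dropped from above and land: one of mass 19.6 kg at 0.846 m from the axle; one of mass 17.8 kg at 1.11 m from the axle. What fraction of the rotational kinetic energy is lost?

The added mass arrives with no angular momentum about the axle, and any external torque about the axle is negligible, so the system's angular momentum is conserved.
I_p = ½(56.1)(1.81)² = 91.89 kg·m².
Added inertia Σmr² = (19.6)(0.846)² + (17.8)(1.11)² = 35.96 kg·m²; I_f = 91.89 + 35.96 = 127.9 kg·m².
ω_f = I_p ω_i / I_f = (91.89)(1.28) / 127.9 = 0.9200 rad/s.
KE_i = ½(91.89)(1.280 rad/s)² = 75.28 J; KE_f = ½(127.9)(0.9200)² = 54.11 J.
Fraction lost = 0.2813.

fraction ≈ 0.281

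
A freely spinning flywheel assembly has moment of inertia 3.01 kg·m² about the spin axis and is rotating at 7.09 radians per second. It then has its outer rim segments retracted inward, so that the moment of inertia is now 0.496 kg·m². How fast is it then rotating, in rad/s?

Angular momentum about the spin axis is conserved since the torque about it is zero.
ω₂ = I₁ω₁ / I₂ = (3.010)(7.09 rad/s) / (0.4960) = 43.03 rad/s.

ω₂ ≈ 43.0 rad/s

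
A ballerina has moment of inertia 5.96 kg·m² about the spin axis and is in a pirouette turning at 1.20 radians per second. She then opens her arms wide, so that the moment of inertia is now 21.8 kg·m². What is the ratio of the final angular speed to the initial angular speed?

ω₂/ω₁ ≈ 0.273

Angular momentum about the spin axis is conserved since the torque about it is zero.
ω₂/ω₁ = I₁/I₂ = 5.960 / 21.80 = 0.2734.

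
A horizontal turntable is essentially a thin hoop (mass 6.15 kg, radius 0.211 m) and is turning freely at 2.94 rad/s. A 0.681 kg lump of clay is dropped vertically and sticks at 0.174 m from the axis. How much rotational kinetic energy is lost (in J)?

energy lost ≈ 0.0829 J

No external torque acts about the axis; L_before = L_after.
I_p = (6.15)(0.211)² = 0.2738 kg·m².
Added inertia Σmr² = (0.681)(0.174)² = 0.02062 kg·m²; I_f = 0.2738 + 0.02062 = 0.2944 kg·m².
ω_f = I_p ω_i / I_f = (0.2738)(2.94) / 0.2944 = 2.734 rad/s.
KE_i = ½(0.2738)(2.940 rad/s)² = 1.183 J; KE_f = ½(0.2944)(2.734)² = 1.100 J.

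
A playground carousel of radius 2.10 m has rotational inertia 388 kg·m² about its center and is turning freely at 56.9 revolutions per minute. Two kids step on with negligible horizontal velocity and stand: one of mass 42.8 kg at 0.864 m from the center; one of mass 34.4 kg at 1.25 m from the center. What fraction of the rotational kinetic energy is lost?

fraction ≈ 0.181

No external torque acts about the center; L_before = L_after.
Added inertia Σmr² = (42.8)(0.864)² + (34.4)(1.25)² = 85.70 kg·m²; I_f = 388.0 + 85.70 = 473.7 kg·m².
ω_f = I_p ω_i / I_f = (388.0)(56.9) / 473.7 = 46.61 rpm.
KE_i = ½(388.0)(5.959 rad/s)² = 6888 J; KE_f = ½(473.7)(4.881)² = 5642 J.
Fraction lost = 0.1809.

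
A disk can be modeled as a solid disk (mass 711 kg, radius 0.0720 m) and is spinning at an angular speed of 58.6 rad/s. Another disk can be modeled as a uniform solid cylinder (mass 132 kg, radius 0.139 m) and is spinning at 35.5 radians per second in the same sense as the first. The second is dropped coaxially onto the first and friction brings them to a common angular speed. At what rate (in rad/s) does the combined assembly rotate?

|ω_f| ≈ 49.2 rad/s

No external torque acts about the common axis, so total angular momentum is conserved.
Moments of inertia: I_A = ½(711)(0.0720)² = 1.843 kg·m²; I_B = ½(132)(0.139)² = 1.275 kg·m².
Taking A's sense as positive: L = (1.843)(58.6) + (1.275)(35.5) = 153.3 kg·m²·rad/s.
Combined I = 1.843 + 1.275 = 3.118 kg·m².
ω_f = L / I = 153.3 / 3.118 = 49.15 rad/s.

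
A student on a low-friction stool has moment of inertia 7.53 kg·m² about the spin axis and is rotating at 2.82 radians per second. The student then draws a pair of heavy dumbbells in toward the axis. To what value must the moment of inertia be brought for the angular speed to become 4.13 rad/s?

I₂ ≈ 5.14 kg·m²

No external torque acts about the spin axis, so angular momentum is conserved.
I₂ = I₁ω₁ / ω₂ = (7.53)(2.82) / (4.13) = 5.142 kg·m².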